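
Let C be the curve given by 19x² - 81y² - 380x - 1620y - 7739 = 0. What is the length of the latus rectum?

38/9

Rearranging, 19(x² - 20x) -81(y² + 20y) = 7739.
19(x - 10)² -81(y + 10)² = 7739 + 1900 - 8100 = 1539
Divide by 1539: (x - 10)²/81 - (y + 10)²/19 = 1
Hyperbola, center (10, -10), transverse axis horizontal; a² = 81, b² = 19.
Latus rectum length = 2b²/a = 2·19/9 = 38/9.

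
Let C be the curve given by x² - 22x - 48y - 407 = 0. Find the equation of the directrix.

y = -23

Only x is squared. Complete the square in x: (x - 11)² = 48(y + 11).
Vertex (11, -11); 4p = 48 so p = 12. Opens up.
Directrix is the horizontal line y = k − p = -11 − (12) = -23.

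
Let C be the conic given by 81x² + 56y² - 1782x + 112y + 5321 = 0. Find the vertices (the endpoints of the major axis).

(11, -10) and (11, 8)

Rearranging, 81(x² - 22x) + 56(y² + 2y) = -5321.
Completing the square gives 81(x - 11)² + 56(y + 1)² = -5321 + 9801 + 56 = 4536.
Divide by 4536: (x - 11)²/56 + (y + 1)²/81 = 1
Ellipse, center (11, -1), major axis vertical; a² = 81, b² = 56.
a = 9. Vertices at (h, k ± a).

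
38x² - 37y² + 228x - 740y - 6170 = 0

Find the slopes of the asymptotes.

Group the x- and y-terms: 38(x² + 6x) -37(y² + 20y) = 6170
Complete the square in x and y: 38(x + 3)² -37(y + 10)² = 6170 + 342 - 3700 = 2812
Divide by 2812: (x + 3)²/74 - (y + 10)²/76 = 1
Hyperbola, center (-3, -10), transverse axis horizontal; a² = 74, b² = 76.
For a horizontal hyperbola the asymptotes have slope ±b/a.
Here that is ±2√19/√74 = ±√1406/37.

√1406/37 and -√1406/37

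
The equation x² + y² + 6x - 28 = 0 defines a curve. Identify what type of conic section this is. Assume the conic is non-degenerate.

No xy term. Coefficients of x² and y² are A = 1, C = 1.
A = C (same sign) ⇒ circle.

circle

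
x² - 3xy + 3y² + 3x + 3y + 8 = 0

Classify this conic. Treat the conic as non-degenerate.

ellipse

A = 1, B = -3, C = 3.
Discriminant B² − 4AC = (-3)² − 4·1·3 = -3.
B² − 4AC < 0 ⇒ ellipse.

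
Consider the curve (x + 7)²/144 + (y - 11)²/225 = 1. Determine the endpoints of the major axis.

(-7, -4) and (-7, 26)

Center (-7, 11). The larger denominator 225 sits under the y-term, so the major axis is vertical; a² = 225, b² = 144.
a = 15. Vertices at (h, k ± a).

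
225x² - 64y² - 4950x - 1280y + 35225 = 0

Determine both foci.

225(x² - 22x) -64(y² + 20y) = -35225
225(x - 11)² -64(y + 10)² = -35225 + 27225 - 6400 = -14400
Divide through by -14400 to get (y + 10)²/225 - (x - 11)²/64 = 1.
Hyperbola, center (11, -10), transverse axis vertical; a² = 225, b² = 64.
c² = a² + b² = 225 + 64 = 289, so c = 17.
Foci lie on the vertical axis through the center: (h, k ± c).

(11, -27) and (11, 7)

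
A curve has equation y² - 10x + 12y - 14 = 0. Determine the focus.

(-5/2, -6)

Only y is squared. Complete the square in y: (y + 6)² = 10(x + 5).
Vertex (-5, -6); 4p = 10 so p = 5/2. Opens right.
Focus is p units from the vertex along the axis: (h + p, k).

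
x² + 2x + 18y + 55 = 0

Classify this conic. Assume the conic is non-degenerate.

parabola

No xy term. Coefficients of x² and y² are A = 1, C = 0.
Exactly one squared variable ⇒ parabola.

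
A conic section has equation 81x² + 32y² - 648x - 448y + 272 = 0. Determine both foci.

(4, 0) and (4, 14)

81(x² - 8x) + 32(y² - 14y) = -272
Complete the square: 81(x - 4)² + 32(y - 7)² = -272 + 1296 + 1568 = 2592
Divide through by 2592 to get (x - 4)²/32 + (y - 7)²/81 = 1.
Ellipse, center (4, 7), major axis vertical; a² = 81, b² = 32.
c² = a² - b² = 81 - 32 = 49, so c = 7.
Foci lie on the vertical axis through the center: (h, k ± c).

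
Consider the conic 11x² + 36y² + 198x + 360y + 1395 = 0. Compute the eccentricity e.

Group the x- and y-terms: 11(x² + 18x) + 36(y² + 10y) = -1395
Completing the square gives 11(x + 9)² + 36(y + 5)² = -1395 + 891 + 900 = 396.
Divide through by 396 to get (x + 9)²/36 + (y + 5)²/11 = 1.
Ellipse, center (-9, -5), major axis horizontal; a² = 36, b² = 11.
c² = a² - b² = 25, so c = 5.
e = c/a = 5/6.

e = 5/6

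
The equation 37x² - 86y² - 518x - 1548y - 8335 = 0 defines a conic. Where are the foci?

37(x² - 14x) -86(y² + 18y) = 8335
37(x - 7)² -86(y + 9)² = 8335 + 1813 - 6966 = 3182
Divide through by 3182 to get (x - 7)²/86 - (y + 9)²/37 = 1.
Hyperbola, center (7, -9), transverse axis horizontal; a² = 86, b² = 37.
c² = a² + b² = 86 + 37 = 123, so c = √123.
Foci lie on the horizontal axis through the center: (h ± c, k).

(7 - √123, -9) and (7 + √123, -9)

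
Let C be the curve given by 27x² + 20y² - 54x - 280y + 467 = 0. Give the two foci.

(1, 7 - √7) and (1, 7 + √7)

Group: 27(x² - 2x) + 20(y² - 14y) = -467
27(x - 1)² + 20(y - 7)² = -467 + 27 + 980 = 540
Divide by 540: (x - 1)²/20 + (y - 7)²/27 = 1
Ellipse, center (1, 7), major axis vertical; a² = 27, b² = 20.
c² = a² - b² = 27 - 20 = 7, so c = √7.
Foci lie on the vertical axis through the center: (h, k ± c).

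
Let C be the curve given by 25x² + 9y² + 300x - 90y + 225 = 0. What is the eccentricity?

e = 4/5

Group: 25(x² + 12x) + 9(y² - 10y) = -225
Complete the square: 25(x + 6)² + 9(y - 5)² = -225 + 900 + 225 = 900
Dividing both sides by 900: (x + 6)²/36 + (y - 5)²/100 = 1
Ellipse, center (-6, 5), major axis vertical; a² = 100, b² = 36.
c² = a² - b² = 64, so c = 8.
e = c/a = 8/10 = 4/5.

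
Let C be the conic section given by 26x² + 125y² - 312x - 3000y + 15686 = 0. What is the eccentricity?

26(x² - 12x) + 125(y² - 24y) = -15686
26(x - 6)² + 125(y - 12)² = -15686 + 936 + 18000 = 3250
Dividing both sides by 3250: (x - 6)²/125 + (y - 12)²/26 = 1
Ellipse, center (6, 12), major axis horizontal; a² = 125, b² = 26.
c² = a² - b² = 99, so c = 3√11.
e = c/a = 3√11/5√5 = 3√55/25.

e = 3√55/25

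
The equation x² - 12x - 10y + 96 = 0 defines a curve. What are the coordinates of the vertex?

(6, 6)

Only x is squared. Complete the square in x: (x - 6)² = 10(y - 6).
Vertex (6, 6); 4p = 10 so p = 5/2. Opens up.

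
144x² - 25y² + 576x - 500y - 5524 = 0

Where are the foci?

Rearranging, 144(x² + 4x) -25(y² + 20y) = 5524.
Complete the square in x and y: 144(x + 2)² -25(y + 10)² = 5524 + 576 - 2500 = 3600
Divide by 3600: (x + 2)²/25 - (y + 10)²/144 = 1
Hyperbola, center (-2, -10), transverse axis horizontal; a² = 25, b² = 144.
c² = a² + b² = 25 + 144 = 169, so c = 13.
Foci lie on the horizontal axis through the center: (h ± c, k).

(-15, -10) and (11, -10)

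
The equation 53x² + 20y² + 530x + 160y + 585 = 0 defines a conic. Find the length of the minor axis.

4√5

Collect terms: 53(x² + 10x) + 20(y² + 8y) = -585
Complete the square in x and y: 53(x + 5)² + 20(y + 4)² = -585 + 1325 + 320 = 1060
Divide by 1060: (x + 5)²/20 + (y + 4)²/53 = 1
Ellipse, center (-5, -4), major axis vertical; a² = 53, b² = 20.
b² = 20 so b = 2√5; the minor axis has length 2b = 4√5.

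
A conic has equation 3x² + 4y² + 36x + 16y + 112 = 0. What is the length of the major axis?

4

Rearranging, 3(x² + 12x) + 4(y² + 4y) = -112.
Complete the square in x and y: 3(x + 6)² + 4(y + 2)² = -112 + 108 + 16 = 12
Divide through by 12 to get (x + 6)²/4 + (y + 2)²/3 = 1.
Ellipse, center (-6, -2), major axis horizontal; a² = 4, b² = 3.
a² = 4 so a = 2; the major axis has length 2a = 4.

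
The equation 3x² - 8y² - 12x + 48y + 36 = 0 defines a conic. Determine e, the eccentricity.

e = √33/3

Rearranging, 3(x² - 4x) -8(y² - 6y) = -36.
Complete the square: 3(x - 2)² -8(y - 3)² = -36 + 12 - 72 = -96
Divide through by -96 to get (y - 3)²/12 - (x - 2)²/32 = 1.
Hyperbola, center (2, 3), transverse axis vertical; a² = 12, b² = 32.
c² = a² + b² = 44, so c = 2√11.
e = c/a = 2√11/2√3 = √33/3.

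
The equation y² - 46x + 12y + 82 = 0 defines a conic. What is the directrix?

Only y is squared. Complete the square in y: (y + 6)² = 46(x - 1).
Vertex (1, -6); 4p = 46 so p = 23/2. Opens right.
Directrix is the vertical line x = h − p = 1 − (23/2) = -21/2.

x = -21/2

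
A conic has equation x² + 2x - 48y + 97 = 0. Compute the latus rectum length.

Only x is squared. Complete the square in x: (x + 1)² = 48(y - 2).
Vertex (-1, 2); 4p = 48 so p = 12. Opens up.
Latus rectum length = |4p| = 48.

48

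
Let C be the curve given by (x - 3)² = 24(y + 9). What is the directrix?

Vertex (3, -9); 4p = 24 so p = 6. Opens up.
Directrix is the horizontal line y = k − p = -9 − (6) = -15.

y = -15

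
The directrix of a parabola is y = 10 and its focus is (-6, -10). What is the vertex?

(-6, 0)

The vertex is the midpoint between the focus and the directrix along the axis of symmetry.
Axis is vertical (directrix is horizontal). Vertex y-coordinate = (-10 + 10)/2 = 0; x-coordinate = -6.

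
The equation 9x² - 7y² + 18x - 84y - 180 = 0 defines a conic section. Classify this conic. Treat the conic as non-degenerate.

hyperbola

No xy term. Coefficients of x² and y² are A = 9, C = -7.
A and C have opposite signs ⇒ hyperbola.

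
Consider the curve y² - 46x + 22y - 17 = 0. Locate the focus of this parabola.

(17/2, -11)

Only y is squared. Complete the square in y: (y + 11)² = 46(x + 3).
Vertex (-3, -11); 4p = 46 so p = 23/2. Opens right.
Focus is p units from the vertex along the axis: (h + p, k).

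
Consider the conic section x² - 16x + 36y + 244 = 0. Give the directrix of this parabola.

y = 4

Only x is squared. Complete the square in x: (x - 8)² = -36(y + 5).
Vertex (8, -5); 4p = -36 so p = -9. Opens down.
Directrix is the horizontal line y = k − p = -5 − (-9) = 4.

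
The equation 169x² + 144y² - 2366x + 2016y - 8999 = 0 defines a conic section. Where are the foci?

Rearranging, 169(x² - 14x) + 144(y² + 14y) = 8999.
Complete the square in x and y: 169(x - 7)² + 144(y + 7)² = 8999 + 8281 + 7056 = 24336
Dividing both sides by 24336: (x - 7)²/144 + (y + 7)²/169 = 1
Ellipse, center (7, -7), major axis vertical; a² = 169, b² = 144.
c² = a² - b² = 169 - 144 = 25, so c = 5.
Foci lie on the vertical axis through the center: (h, k ± c).

(7, -12) and (7, -2)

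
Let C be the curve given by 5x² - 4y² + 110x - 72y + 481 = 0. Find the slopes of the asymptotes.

Group the x- and y-terms: 5(x² + 22x) -4(y² + 18y) = -481
Completing the square gives 5(x + 11)² -4(y + 9)² = -481 + 605 - 324 = -200.
Divide by -200: (y + 9)²/50 - (x + 11)²/40 = 1
Hyperbola, center (-11, -9), transverse axis vertical; a² = 50, b² = 40.
For a vertical hyperbola the asymptotes have slope ±a/b.
Here that is ±5√2/2√10 = ±√5/2.

√5/2 and -√5/2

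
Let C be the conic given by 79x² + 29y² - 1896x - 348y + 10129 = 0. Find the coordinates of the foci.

(12, 6 - 5√2) and (12, 6 + 5√2)

79(x² - 24x) + 29(y² - 12y) = -10129
Completing the square gives 79(x - 12)² + 29(y - 6)² = -10129 + 11376 + 1044 = 2291.
Dividing both sides by 2291: (x - 12)²/29 + (y - 6)²/79 = 1
Ellipse, center (12, 6), major axis vertical; a² = 79, b² = 29.
c² = a² - b² = 79 - 29 = 50, so c = 5√2.
Foci lie on the vertical axis through the center: (h, k ± c).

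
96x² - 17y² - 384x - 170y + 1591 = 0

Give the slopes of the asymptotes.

4√102/17 and -4√102/17

96(x² - 4x) -17(y² + 10y) = -1591
Completing the square gives 96(x - 2)² -17(y + 5)² = -1591 + 384 - 425 = -1632.
Dividing both sides by -1632: (y + 5)²/96 - (x - 2)²/17 = 1
Hyperbola, center (2, -5), transverse axis vertical; a² = 96, b² = 17.
For a vertical hyperbola the asymptotes have slope ±a/b.
Here that is ±4√6/√17 = ±4√102/17.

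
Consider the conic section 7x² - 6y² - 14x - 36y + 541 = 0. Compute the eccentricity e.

e = √91/7

Group the x- and y-terms: 7(x² - 2x) -6(y² + 6y) = -541
Complete the square: 7(x - 1)² -6(y + 3)² = -541 + 7 - 54 = -588
Divide through by -588 to get (y + 3)²/98 - (x - 1)²/84 = 1.
Hyperbola, center (1, -3), transverse axis vertical; a² = 98, b² = 84.
c² = a² + b² = 182, so c = √182.
e = c/a = √182/7√2 = √91/7.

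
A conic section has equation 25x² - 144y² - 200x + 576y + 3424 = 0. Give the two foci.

Group the x- and y-terms: 25(x² - 8x) -144(y² - 4y) = -3424
Complete the square in x and y: 25(x - 4)² -144(y - 2)² = -3424 + 400 - 576 = -3600
Divide through by -3600 to get (y - 2)²/25 - (x - 4)²/144 = 1.
Hyperbola, center (4, 2), transverse axis vertical; a² = 25, b² = 144.
c² = a² + b² = 25 + 144 = 169, so c = 13.
Foci lie on the vertical axis through the center: (h, k ± c).

(4, -11) and (4, 15)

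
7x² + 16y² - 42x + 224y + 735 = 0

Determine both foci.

Group the x- and y-terms: 7(x² - 6x) + 16(y² + 14y) = -735
7(x - 3)² + 16(y + 7)² = -735 + 63 + 784 = 112
Divide by 112: (x - 3)²/16 + (y + 7)²/7 = 1
Ellipse, center (3, -7), major axis horizontal; a² = 16, b² = 7.
c² = a² - b² = 16 - 7 = 9, so c = 3.
Foci lie on the horizontal axis through the center: (h ± c, k).

(0, -7) and (6, -7)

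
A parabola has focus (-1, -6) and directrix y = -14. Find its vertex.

(-1, -10)

The vertex is the midpoint between the focus and the directrix along the axis of symmetry.
Axis is vertical (directrix is horizontal). Vertex y-coordinate = (-6 + (-14))/2 = -10; x-coordinate = -1.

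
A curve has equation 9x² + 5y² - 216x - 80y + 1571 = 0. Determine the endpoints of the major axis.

(12, 5) and (12, 11)

Collect terms: 9(x² - 24x) + 5(y² - 16y) = -1571
Complete the square: 9(x - 12)² + 5(y - 8)² = -1571 + 1296 + 320 = 45
Dividing both sides by 45: (x - 12)²/5 + (y - 8)²/9 = 1
Ellipse, center (12, 8), major axis vertical; a² = 9, b² = 5.
a = 3. Vertices at (h, k ± a).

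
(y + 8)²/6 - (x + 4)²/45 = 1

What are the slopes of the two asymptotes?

Center (-4, -8). The positive term is the y-term, so the transverse axis is vertical; a² = 6, b² = 45.
For a vertical hyperbola the asymptotes have slope ±a/b.
Here that is ±√6/3√5 = ±√30/15.

√30/15 and -√30/15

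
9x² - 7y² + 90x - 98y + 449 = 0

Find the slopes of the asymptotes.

Rearranging, 9(x² + 10x) -7(y² + 14y) = -449.
Complete the square in x and y: 9(x + 5)² -7(y + 7)² = -449 + 225 - 343 = -567
Divide by -567: (y + 7)²/81 - (x + 5)²/63 = 1
Hyperbola, center (-5, -7), transverse axis vertical; a² = 81, b² = 63.
For a vertical hyperbola the asymptotes have slope ±a/b.
Here that is ±9/3√7 = ±3√7/7.

3√7/7 and -3√7/7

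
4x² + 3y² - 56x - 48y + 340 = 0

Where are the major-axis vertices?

Collect terms: 4(x² - 14x) + 3(y² - 16y) = -340
4(x - 7)² + 3(y - 8)² = -340 + 196 + 192 = 48
Divide by 48: (x - 7)²/12 + (y - 8)²/16 = 1
Ellipse, center (7, 8), major axis vertical; a² = 16, b² = 12.
a = 4. Vertices at (h, k ± a).

(7, 4) and (7, 12)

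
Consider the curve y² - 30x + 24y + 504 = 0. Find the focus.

Only y is squared. Complete the square in y: (y + 12)² = 30(x - 12).
Vertex (12, -12); 4p = 30 so p = 15/2. Opens right.
Focus is p units from the vertex along the axis: (h + p, k).

(39/2, -12)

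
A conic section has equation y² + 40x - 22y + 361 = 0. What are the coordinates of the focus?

(-16, 11)

Only y is squared. Complete the square in y: (y - 11)² = -40(x + 6).
Vertex (-6, 11); 4p = -40 so p = -10. Opens left.
Focus is p units from the vertex along the axis: (h + p, k).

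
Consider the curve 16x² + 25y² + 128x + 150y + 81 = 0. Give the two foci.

Group: 16(x² + 8x) + 25(y² + 6y) = -81
Completing the square gives 16(x + 4)² + 25(y + 3)² = -81 + 256 + 225 = 400.
Divide by 400: (x + 4)²/25 + (y + 3)²/16 = 1
Ellipse, center (-4, -3), major axis horizontal; a² = 25, b² = 16.
c² = a² - b² = 25 - 16 = 9, so c = 3.
Foci lie on the horizontal axis through the center: (h ± c, k).

(-7, -3) and (-1, -3)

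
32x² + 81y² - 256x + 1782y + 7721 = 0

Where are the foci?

(-3, -11) and (11, -11)

32(x² - 8x) + 81(y² + 22y) = -7721
Complete the square in x and y: 32(x - 4)² + 81(y + 11)² = -7721 + 512 + 9801 = 2592
Dividing both sides by 2592: (x - 4)²/81 + (y + 11)²/32 = 1
Ellipse, center (4, -11), major axis horizontal; a² = 81, b² = 32.
c² = a² - b² = 81 - 32 = 49, so c = 7.
Foci lie on the horizontal axis through the center: (h ± c, k).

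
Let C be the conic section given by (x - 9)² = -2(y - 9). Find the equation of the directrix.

Vertex (9, 9); 4p = -2 so p = -1/2. Opens down.
Directrix is the horizontal line y = k − p = 9 − (-1/2) = 19/2.

y = 19/2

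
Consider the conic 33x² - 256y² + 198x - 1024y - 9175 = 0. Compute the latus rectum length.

Group the x- and y-terms: 33(x² + 6x) -256(y² + 4y) = 9175
Complete the square in x and y: 33(x + 3)² -256(y + 2)² = 9175 + 297 - 1024 = 8448
Divide by 8448: (x + 3)²/256 - (y + 2)²/33 = 1
Hyperbola, center (-3, -2), transverse axis horizontal; a² = 256, b² = 33.
Latus rectum length = 2b²/a = 2·33/16 = 33/8.

33/8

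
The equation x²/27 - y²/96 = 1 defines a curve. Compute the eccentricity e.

e = √41/3

Center (0, 0). The positive term is the x-term, so the transverse axis is horizontal; a² = 27, b² = 96.
c² = a² + b² = 123, so c = √123.
e = c/a = √123/3√3 = √41/3.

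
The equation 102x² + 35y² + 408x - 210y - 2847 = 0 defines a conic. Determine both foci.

(-2, 3 - √67) and (-2, 3 + √67)

Group: 102(x² + 4x) + 35(y² - 6y) = 2847
Completing the square gives 102(x + 2)² + 35(y - 3)² = 2847 + 408 + 315 = 3570.
Divide by 3570: (x + 2)²/35 + (y - 3)²/102 = 1
Ellipse, center (-2, 3), major axis vertical; a² = 102, b² = 35.
c² = a² - b² = 102 - 35 = 67, so c = √67.
Foci lie on the vertical axis through the center: (h, k ± c).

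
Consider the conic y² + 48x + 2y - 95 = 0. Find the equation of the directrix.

x = 14

Only y is squared. Complete the square in y: (y + 1)² = -48(x - 2).
Vertex (2, -1); 4p = -48 so p = -12. Opens left.
Directrix is the vertical line x = h − p = 2 − (-12) = 14.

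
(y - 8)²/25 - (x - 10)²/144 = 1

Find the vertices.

(10, 3) and (10, 13)

Center (10, 8). The positive term is the y-term, so the transverse axis is vertical; a² = 25, b² = 144.
a = 5. Vertices at (h, k ± a).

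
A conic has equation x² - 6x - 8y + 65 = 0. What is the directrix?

Only x is squared. Complete the square in x: (x - 3)² = 8(y - 7).
Vertex (3, 7); 4p = 8 so p = 2. Opens up.
Directrix is the horizontal line y = k − p = 7 − (2) = 5.

y = 5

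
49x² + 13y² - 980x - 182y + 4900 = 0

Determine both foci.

Rearranging, 49(x² - 20x) + 13(y² - 14y) = -4900.
49(x - 10)² + 13(y - 7)² = -4900 + 4900 + 637 = 637
Divide through by 637 to get (x - 10)²/13 + (y - 7)²/49 = 1.
Ellipse, center (10, 7), major axis vertical; a² = 49, b² = 13.
c² = a² - b² = 49 - 13 = 36, so c = 6.
Foci lie on the vertical axis through the center: (h, k ± c).

(10, 1) and (10, 13)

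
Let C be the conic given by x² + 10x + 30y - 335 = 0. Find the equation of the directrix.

Only x is squared. Complete the square in x: (x + 5)² = -30(y - 12).
Vertex (-5, 12); 4p = -30 so p = -15/2. Opens down.
Directrix is the horizontal line y = k − p = 12 − (-15/2) = 39/2.

y = 39/2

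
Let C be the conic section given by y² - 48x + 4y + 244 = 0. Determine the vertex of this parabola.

(5, -2)

Only y is squared. Complete the square in y: (y + 2)² = 48(x - 5).
Vertex (5, -2); 4p = 48 so p = 12. Opens right.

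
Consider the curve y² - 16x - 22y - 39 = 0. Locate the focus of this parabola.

(-6, 11)

Only y is squared. Complete the square in y: (y - 11)² = 16(x + 10).
Vertex (-10, 11); 4p = 16 so p = 4. Opens right.
Focus is p units from the vertex along the axis: (h + p, k).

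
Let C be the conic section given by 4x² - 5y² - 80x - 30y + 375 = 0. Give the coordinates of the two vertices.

Collect terms: 4(x² - 20x) -5(y² + 6y) = -375
Completing the square gives 4(x - 10)² -5(y + 3)² = -375 + 400 - 45 = -20.
Dividing both sides by -20: (y + 3)²/4 - (x - 10)²/5 = 1
Hyperbola, center (10, -3), transverse axis vertical; a² = 4, b² = 5.
a = 2. Vertices at (h, k ± a).

(10, -5) and (10, -1)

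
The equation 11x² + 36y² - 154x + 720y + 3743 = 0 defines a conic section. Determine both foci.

(2, -10) and (12, -10)

Rearranging, 11(x² - 14x) + 36(y² + 20y) = -3743.
11(x - 7)² + 36(y + 10)² = -3743 + 539 + 3600 = 396
Divide through by 396 to get (x - 7)²/36 + (y + 10)²/11 = 1.
Ellipse, center (7, -10), major axis horizontal; a² = 36, b² = 11.
c² = a² - b² = 36 - 11 = 25, so c = 5.
Foci lie on the horizontal axis through the center: (h ± c, k).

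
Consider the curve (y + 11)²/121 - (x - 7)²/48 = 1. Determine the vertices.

(7, -22) and (7, 0)

Center (7, -11). The positive term is the y-term, so the transverse axis is vertical; a² = 121, b² = 48.
a = 11. Vertices at (h, k ± a).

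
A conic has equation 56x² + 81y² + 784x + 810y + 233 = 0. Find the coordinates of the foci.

(-12, -5) and (-2, -5)

Group: 56(x² + 14x) + 81(y² + 10y) = -233
Complete the square in x and y: 56(x + 7)² + 81(y + 5)² = -233 + 2744 + 2025 = 4536
Dividing both sides by 4536: (x + 7)²/81 + (y + 5)²/56 = 1
Ellipse, center (-7, -5), major axis horizontal; a² = 81, b² = 56.
c² = a² - b² = 81 - 56 = 25, so c = 5.
Foci lie on the horizontal axis through the center: (h ± c, k).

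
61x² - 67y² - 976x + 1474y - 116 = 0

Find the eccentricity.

61(x² - 16x) -67(y² - 22y) = 116
Complete the square: 61(x - 8)² -67(y - 11)² = 116 + 3904 - 8107 = -4087
Divide by -4087: (y - 11)²/61 - (x - 8)²/67 = 1
Hyperbola, center (8, 11), transverse axis vertical; a² = 61, b² = 67.
c² = a² + b² = 128, so c = 8√2.
e = c/a = 8√2/√61 = 8√122/61.

e = 8√122/61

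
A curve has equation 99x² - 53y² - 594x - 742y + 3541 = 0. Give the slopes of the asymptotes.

Group the x- and y-terms: 99(x² - 6x) -53(y² + 14y) = -3541
Complete the square: 99(x - 3)² -53(y + 7)² = -3541 + 891 - 2597 = -5247
Dividing both sides by -5247: (y + 7)²/99 - (x - 3)²/53 = 1
Hyperbola, center (3, -7), transverse axis vertical; a² = 99, b² = 53.
For a vertical hyperbola the asymptotes have slope ±a/b.
Here that is ±3√11/√53 = ±3√583/53.

3√583/53 and -3√583/53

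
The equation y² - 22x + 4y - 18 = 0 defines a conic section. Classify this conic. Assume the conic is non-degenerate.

No xy term. Coefficients of x² and y² are A = 0, C = 1.
Exactly one squared variable ⇒ parabola.

parabola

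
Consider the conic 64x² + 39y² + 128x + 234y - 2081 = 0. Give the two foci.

(-1, -8) and (-1, 2)

Rearranging, 64(x² + 2x) + 39(y² + 6y) = 2081.
Complete the square in x and y: 64(x + 1)² + 39(y + 3)² = 2081 + 64 + 351 = 2496
Divide by 2496: (x + 1)²/39 + (y + 3)²/64 = 1
Ellipse, center (-1, -3), major axis vertical; a² = 64, b² = 39.
c² = a² - b² = 64 - 39 = 25, so c = 5.
Foci lie on the vertical axis through the center: (h, k ± c).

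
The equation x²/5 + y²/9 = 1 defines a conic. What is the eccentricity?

Center (0, 0). The larger denominator 9 sits under the y-term, so the major axis is vertical; a² = 9, b² = 5.
c² = a² - b² = 4, so c = 2.
e = c/a = 2/3.

e = 2/3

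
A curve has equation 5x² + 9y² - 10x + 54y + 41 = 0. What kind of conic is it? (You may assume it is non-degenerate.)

No xy term. Coefficients of x² and y² are A = 5, C = 9.
A and C have the same sign but A ≠ C ⇒ ellipse.

ellipse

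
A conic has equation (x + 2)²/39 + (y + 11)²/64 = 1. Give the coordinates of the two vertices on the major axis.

Center (-2, -11). The larger denominator 64 sits under the y-term, so the major axis is vertical; a² = 64, b² = 39.
a = 8. Vertices at (h, k ± a).

(-2, -19) and (-2, -3)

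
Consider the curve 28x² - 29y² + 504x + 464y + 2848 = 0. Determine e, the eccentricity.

28(x² + 18x) -29(y² - 16y) = -2848
Completing the square gives 28(x + 9)² -29(y - 8)² = -2848 + 2268 - 1856 = -2436.
Divide by -2436: (y - 8)²/84 - (x + 9)²/87 = 1
Hyperbola, center (-9, 8), transverse axis vertical; a² = 84, b² = 87.
c² = a² + b² = 171, so c = 3√19.
e = c/a = 3√19/2√21 = √399/14.

e = √399/14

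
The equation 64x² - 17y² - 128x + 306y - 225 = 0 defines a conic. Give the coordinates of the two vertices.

(1, 1) and (1, 17)

Rearranging, 64(x² - 2x) -17(y² - 18y) = 225.
Completing the square gives 64(x - 1)² -17(y - 9)² = 225 + 64 - 1377 = -1088.
Dividing both sides by -1088: (y - 9)²/64 - (x - 1)²/17 = 1
Hyperbola, center (1, 9), transverse axis vertical; a² = 64, b² = 17.
a = 8. Vertices at (h, k ± a).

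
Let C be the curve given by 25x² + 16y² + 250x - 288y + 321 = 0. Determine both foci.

25(x² + 10x) + 16(y² - 18y) = -321
Completing the square gives 25(x + 5)² + 16(y - 9)² = -321 + 625 + 1296 = 1600.
Divide by 1600: (x + 5)²/64 + (y - 9)²/100 = 1
Ellipse, center (-5, 9), major axis vertical; a² = 100, b² = 64.
c² = a² - b² = 100 - 64 = 36, so c = 6.
Foci lie on the vertical axis through the center: (h, k ± c).

(-5, 3) and (-5, 15)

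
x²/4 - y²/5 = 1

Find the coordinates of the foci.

Center (0, 0). The positive term is the x-term, so the transverse axis is horizontal; a² = 4, b² = 5.
c² = a² + b² = 4 + 5 = 9, so c = 3.
Foci lie on the horizontal axis through the center: (h ± c, k).

(-3, 0) and (3, 0)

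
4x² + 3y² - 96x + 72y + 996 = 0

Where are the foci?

(12, -13) and (12, -11)

Group: 4(x² - 24x) + 3(y² + 24y) = -996
Complete the square: 4(x - 12)² + 3(y + 12)² = -996 + 576 + 432 = 12
Dividing both sides by 12: (x - 12)²/3 + (y + 12)²/4 = 1
Ellipse, center (12, -12), major axis vertical; a² = 4, b² = 3.
c² = a² - b² = 4 - 3 = 1, so c = 1.
Foci lie on the vertical axis through the center: (h, k ± c).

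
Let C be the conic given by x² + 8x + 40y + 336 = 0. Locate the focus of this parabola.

Only x is squared. Complete the square in x: (x + 4)² = -40(y + 8).
Vertex (-4, -8); 4p = -40 so p = -10. Opens down.
Focus is p units from the vertex along the axis: (h, k + p).

(-4, -18)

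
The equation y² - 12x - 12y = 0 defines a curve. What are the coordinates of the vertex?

(-3, 6)

Only y is squared. Complete the square in y: (y - 6)² = 12(x + 3).
Vertex (-3, 6); 4p = 12 so p = 3. Opens right.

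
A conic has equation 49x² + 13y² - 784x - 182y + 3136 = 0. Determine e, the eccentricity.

Group: 49(x² - 16x) + 13(y² - 14y) = -3136
49(x - 8)² + 13(y - 7)² = -3136 + 3136 + 637 = 637
Dividing both sides by 637: (x - 8)²/13 + (y - 7)²/49 = 1
Ellipse, center (8, 7), major axis vertical; a² = 49, b² = 13.
c² = a² - b² = 36, so c = 6.
e = c/a = 6/7.

e = 6/7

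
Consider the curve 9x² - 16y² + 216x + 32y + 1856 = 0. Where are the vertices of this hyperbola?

(-12, -5) and (-12, 7)

Rearranging, 9(x² + 24x) -16(y² - 2y) = -1856.
Completing the square gives 9(x + 12)² -16(y - 1)² = -1856 + 1296 - 16 = -576.
Dividing both sides by -576: (y - 1)²/36 - (x + 12)²/64 = 1
Hyperbola, center (-12, 1), transverse axis vertical; a² = 36, b² = 64.
a = 6. Vertices at (h, k ± a).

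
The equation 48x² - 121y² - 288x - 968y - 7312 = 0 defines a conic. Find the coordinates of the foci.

48(x² - 6x) -121(y² + 8y) = 7312
Completing the square gives 48(x - 3)² -121(y + 4)² = 7312 + 432 - 1936 = 5808.
Divide by 5808: (x - 3)²/121 - (y + 4)²/48 = 1
Hyperbola, center (3, -4), transverse axis horizontal; a² = 121, b² = 48.
c² = a² + b² = 121 + 48 = 169, so c = 13.
Foci lie on the horizontal axis through the center: (h ± c, k).

(-10, -4) and (16, -4)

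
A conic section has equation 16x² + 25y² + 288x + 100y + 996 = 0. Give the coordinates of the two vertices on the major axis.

(-14, -2) and (-4, -2)

Rearranging, 16(x² + 18x) + 25(y² + 4y) = -996.
Complete the square: 16(x + 9)² + 25(y + 2)² = -996 + 1296 + 100 = 400
Dividing both sides by 400: (x + 9)²/25 + (y + 2)²/16 = 1
Ellipse, center (-9, -2), major axis horizontal; a² = 25, b² = 16.
a = 5. Vertices at (h ± a, k).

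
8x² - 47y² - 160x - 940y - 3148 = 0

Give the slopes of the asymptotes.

2√94/47 and -2√94/47

8(x² - 20x) -47(y² + 20y) = 3148
Completing the square gives 8(x - 10)² -47(y + 10)² = 3148 + 800 - 4700 = -752.
Dividing both sides by -752: (y + 10)²/16 - (x - 10)²/94 = 1
Hyperbola, center (10, -10), transverse axis vertical; a² = 16, b² = 94.
For a vertical hyperbola the asymptotes have slope ±a/b.
Here that is ±4/√94 = ±2√94/47.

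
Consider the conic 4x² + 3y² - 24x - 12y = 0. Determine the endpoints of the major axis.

Group the x- and y-terms: 4(x² - 6x) + 3(y² - 4y) = 0
Complete the square in x and y: 4(x - 3)² + 3(y - 2)² = 0 + 36 + 12 = 48
Divide through by 48 to get (x - 3)²/12 + (y - 2)²/16 = 1.
Ellipse, center (3, 2), major axis vertical; a² = 16, b² = 12.
a = 4. Vertices at (h, k ± a).

(3, -2) and (3, 6)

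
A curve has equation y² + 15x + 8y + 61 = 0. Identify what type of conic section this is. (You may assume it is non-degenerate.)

No xy term. Coefficients of x² and y² are A = 0, C = 1.
Exactly one squared variable ⇒ parabola.

parabola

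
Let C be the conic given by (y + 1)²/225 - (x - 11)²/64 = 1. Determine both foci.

Center (11, -1). The positive term is the y-term, so the transverse axis is vertical; a² = 225, b² = 64.
c² = a² + b² = 225 + 64 = 289, so c = 17.
Foci lie on the vertical axis through the center: (h, k ± c).

(11, -18) and (11, 16)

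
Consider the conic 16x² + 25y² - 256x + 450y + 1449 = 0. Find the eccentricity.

e = 3/5

Collect terms: 16(x² - 16x) + 25(y² + 18y) = -1449
Completing the square gives 16(x - 8)² + 25(y + 9)² = -1449 + 1024 + 2025 = 1600.
Divide through by 1600 to get (x - 8)²/100 + (y + 9)²/64 = 1.
Ellipse, center (8, -9), major axis horizontal; a² = 100, b² = 64.
c² = a² - b² = 36, so c = 6.
e = c/a = 6/10 = 3/5.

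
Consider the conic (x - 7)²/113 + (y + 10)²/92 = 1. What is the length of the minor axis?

4√23

Center (7, -10). The larger denominator 113 sits under the x-term, so the major axis is horizontal; a² = 113, b² = 92.
b² = 92 so b = 2√23; the minor axis has length 2b = 4√23.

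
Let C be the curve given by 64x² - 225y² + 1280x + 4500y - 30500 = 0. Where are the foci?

(-27, 10) and (7, 10)

64(x² + 20x) -225(y² - 20y) = 30500
Complete the square: 64(x + 10)² -225(y - 10)² = 30500 + 6400 - 22500 = 14400
Dividing both sides by 14400: (x + 10)²/225 - (y - 10)²/64 = 1
Hyperbola, center (-10, 10), transverse axis horizontal; a² = 225, b² = 64.
c² = a² + b² = 225 + 64 = 289, so c = 17.
Foci lie on the horizontal axis through the center: (h ± c, k).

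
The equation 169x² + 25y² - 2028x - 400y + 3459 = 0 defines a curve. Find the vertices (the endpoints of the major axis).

Group the x- and y-terms: 169(x² - 12x) + 25(y² - 16y) = -3459
Complete the square in x and y: 169(x - 6)² + 25(y - 8)² = -3459 + 6084 + 1600 = 4225
Divide by 4225: (x - 6)²/25 + (y - 8)²/169 = 1
Ellipse, center (6, 8), major axis vertical; a² = 169, b² = 25.
a = 13. Vertices at (h, k ± a).

(6, -5) and (6, 21)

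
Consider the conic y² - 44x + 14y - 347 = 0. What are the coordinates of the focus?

(2, -7)

Only y is squared. Complete the square in y: (y + 7)² = 44(x + 9).
Vertex (-9, -7); 4p = 44 so p = 11. Opens right.
Focus is p units from the vertex along the axis: (h + p, k).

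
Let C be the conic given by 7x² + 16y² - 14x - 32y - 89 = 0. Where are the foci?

(-2, 1) and (4, 1)

Collect terms: 7(x² - 2x) + 16(y² - 2y) = 89
Complete the square: 7(x - 1)² + 16(y - 1)² = 89 + 7 + 16 = 112
Divide through by 112 to get (x - 1)²/16 + (y - 1)²/7 = 1.
Ellipse, center (1, 1), major axis horizontal; a² = 16, b² = 7.
c² = a² - b² = 16 - 7 = 9, so c = 3.
Foci lie on the horizontal axis through the center: (h ± c, k).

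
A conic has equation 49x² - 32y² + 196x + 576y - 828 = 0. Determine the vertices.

(-2, 2) and (-2, 16)

49(x² + 4x) -32(y² - 18y) = 828
Complete the square in x and y: 49(x + 2)² -32(y - 9)² = 828 + 196 - 2592 = -1568
Divide by -1568: (y - 9)²/49 - (x + 2)²/32 = 1
Hyperbola, center (-2, 9), transverse axis vertical; a² = 49, b² = 32.
a = 7. Vertices at (h, k ± a).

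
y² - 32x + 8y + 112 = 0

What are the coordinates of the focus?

(11, -4)

Only y is squared. Complete the square in y: (y + 4)² = 32(x - 3).
Vertex (3, -4); 4p = 32 so p = 8. Opens right.
Focus is p units from the vertex along the axis: (h + p, k).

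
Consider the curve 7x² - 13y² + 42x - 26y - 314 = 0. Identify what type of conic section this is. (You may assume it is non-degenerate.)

hyperbola

No xy term. Coefficients of x² and y² are A = 7, C = -13.
A and C have opposite signs ⇒ hyperbola.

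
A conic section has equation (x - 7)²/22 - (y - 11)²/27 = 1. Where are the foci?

(0, 11) and (14, 11)

Center (7, 11). The positive term is the x-term, so the transverse axis is horizontal; a² = 22, b² = 27.
c² = a² + b² = 22 + 27 = 49, so c = 7.
Foci lie on the horizontal axis through the center: (h ± c, k).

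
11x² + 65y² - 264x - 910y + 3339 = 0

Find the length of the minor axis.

Group the x- and y-terms: 11(x² - 24x) + 65(y² - 14y) = -3339
Complete the square: 11(x - 12)² + 65(y - 7)² = -3339 + 1584 + 3185 = 1430
Divide through by 1430 to get (x - 12)²/130 + (y - 7)²/22 = 1.
Ellipse, center (12, 7), major axis horizontal; a² = 130, b² = 22.
b² = 22 so b = √22; the minor axis has length 2b = 2√22.

2√22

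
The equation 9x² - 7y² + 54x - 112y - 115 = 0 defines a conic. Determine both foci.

Group the x- and y-terms: 9(x² + 6x) -7(y² + 16y) = 115
9(x + 3)² -7(y + 8)² = 115 + 81 - 448 = -252
Dividing both sides by -252: (y + 8)²/36 - (x + 3)²/28 = 1
Hyperbola, center (-3, -8), transverse axis vertical; a² = 36, b² = 28.
c² = a² + b² = 36 + 28 = 64, so c = 8.
Foci lie on the vertical axis through the center: (h, k ± c).

(-3, -16) and (-3, 0)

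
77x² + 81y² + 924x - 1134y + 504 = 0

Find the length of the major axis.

Group the x- and y-terms: 77(x² + 12x) + 81(y² - 14y) = -504
Complete the square: 77(x + 6)² + 81(y - 7)² = -504 + 2772 + 3969 = 6237
Dividing both sides by 6237: (x + 6)²/81 + (y - 7)²/77 = 1
Ellipse, center (-6, 7), major axis horizontal; a² = 81, b² = 77.
a² = 81 so a = 9; the major axis has length 2a = 18.

18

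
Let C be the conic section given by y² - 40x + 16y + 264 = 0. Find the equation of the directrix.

x = -5

Only y is squared. Complete the square in y: (y + 8)² = 40(x - 5).
Vertex (5, -8); 4p = 40 so p = 10. Opens right.
Directrix is the vertical line x = h − p = 5 − (10) = -5.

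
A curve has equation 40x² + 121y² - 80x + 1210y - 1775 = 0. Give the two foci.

(-8, -5) and (10, -5)

Group the x- and y-terms: 40(x² - 2x) + 121(y² + 10y) = 1775
Complete the square: 40(x - 1)² + 121(y + 5)² = 1775 + 40 + 3025 = 4840
Divide by 4840: (x - 1)²/121 + (y + 5)²/40 = 1
Ellipse, center (1, -5), major axis horizontal; a² = 121, b² = 40.
c² = a² - b² = 121 - 40 = 81, so c = 9.
Foci lie on the horizontal axis through the center: (h ± c, k).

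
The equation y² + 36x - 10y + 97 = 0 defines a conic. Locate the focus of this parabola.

Only y is squared. Complete the square in y: (y - 5)² = -36(x + 2).
Vertex (-2, 5); 4p = -36 so p = -9. Opens left.
Focus is p units from the vertex along the axis: (h + p, k).

(-11, 5)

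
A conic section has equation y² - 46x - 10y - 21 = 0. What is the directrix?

Only y is squared. Complete the square in y: (y - 5)² = 46(x + 1).
Vertex (-1, 5); 4p = 46 so p = 23/2. Opens right.
Directrix is the vertical line x = h − p = -1 − (23/2) = -25/2.

x = -25/2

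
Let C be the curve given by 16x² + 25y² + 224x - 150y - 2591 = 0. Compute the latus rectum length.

Rearranging, 16(x² + 14x) + 25(y² - 6y) = 2591.
Completing the square gives 16(x + 7)² + 25(y - 3)² = 2591 + 784 + 225 = 3600.
Dividing both sides by 3600: (x + 7)²/225 + (y - 3)²/144 = 1
Ellipse, center (-7, 3), major axis horizontal; a² = 225, b² = 144.
Latus rectum length = 2b²/a = 2·144/15 = 96/5.

96/5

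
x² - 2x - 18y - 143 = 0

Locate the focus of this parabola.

(1, -7/2)

Only x is squared. Complete the square in x: (x - 1)² = 18(y + 8).
Vertex (1, -8); 4p = 18 so p = 9/2. Opens up.
Focus is p units from the vertex along the axis: (h, k + p).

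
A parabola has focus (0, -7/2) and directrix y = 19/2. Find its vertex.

(0, 3)

The vertex is the midpoint between the focus and the directrix along the axis of symmetry.
Axis is vertical (directrix is horizontal). Vertex y-coordinate = (-7/2 + 19/2)/2 = 3; x-coordinate = 0.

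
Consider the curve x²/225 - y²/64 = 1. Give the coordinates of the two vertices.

(-15, 0) and (15, 0)

Center (0, 0). The positive term is the x-term, so the transverse axis is horizontal; a² = 225, b² = 64.
a = 15. Vertices at (h ± a, k).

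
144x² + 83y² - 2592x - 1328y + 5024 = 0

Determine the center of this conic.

(9, 8)

Group the x- and y-terms: 144(x² - 18x) + 83(y² - 16y) = -5024
Complete the square: 144(x - 9)² + 83(y - 8)² = -5024 + 11664 + 5312 = 11952
Dividing both sides by 11952: (x - 9)²/83 + (y - 8)²/144 = 1
Ellipse with center (9, 8).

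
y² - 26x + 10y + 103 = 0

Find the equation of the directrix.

x = -7/2

Only y is squared. Complete the square in y: (y + 5)² = 26(x - 3).
Vertex (3, -5); 4p = 26 so p = 13/2. Opens right.
Directrix is the vertical line x = h − p = 3 − (13/2) = -7/2.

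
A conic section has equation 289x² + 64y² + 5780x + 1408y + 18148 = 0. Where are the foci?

(-10, -26) and (-10, 4)

Rearranging, 289(x² + 20x) + 64(y² + 22y) = -18148.
Complete the square: 289(x + 10)² + 64(y + 11)² = -18148 + 28900 + 7744 = 18496
Divide through by 18496 to get (x + 10)²/64 + (y + 11)²/289 = 1.
Ellipse, center (-10, -11), major axis vertical; a² = 289, b² = 64.
c² = a² - b² = 289 - 64 = 225, so c = 15.
Foci lie on the vertical axis through the center: (h, k ± c).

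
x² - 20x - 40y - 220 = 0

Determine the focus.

(10, 2)

Only x is squared. Complete the square in x: (x - 10)² = 40(y + 8).
Vertex (10, -8); 4p = 40 so p = 10. Opens up.
Focus is p units from the vertex along the axis: (h, k + p).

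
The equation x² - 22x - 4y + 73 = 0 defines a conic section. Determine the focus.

Only x is squared. Complete the square in x: (x - 11)² = 4(y + 12).
Vertex (11, -12); 4p = 4 so p = 1. Opens up.
Focus is p units from the vertex along the axis: (h, k + p).

(11, -11)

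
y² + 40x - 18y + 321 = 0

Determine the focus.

Only y is squared. Complete the square in y: (y - 9)² = -40(x + 6).
Vertex (-6, 9); 4p = -40 so p = -10. Opens left.
Focus is p units from the vertex along the axis: (h + p, k).

(-16, 9)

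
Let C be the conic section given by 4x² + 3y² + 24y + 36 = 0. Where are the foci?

Collect terms: 4x² + 3(y² + 8y) = -36
Complete the square in x and y: 4x² + 3(y + 4)² = -36 + 0 + 48 = 12
Divide by 12: x²/3 + (y + 4)²/4 = 1
Ellipse, center (0, -4), major axis vertical; a² = 4, b² = 3.
c² = a² - b² = 4 - 3 = 1, so c = 1.
Foci lie on the vertical axis through the center: (h, k ± c).

(0, -5) and (0, -3)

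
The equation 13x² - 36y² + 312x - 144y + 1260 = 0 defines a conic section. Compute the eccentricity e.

13(x² + 24x) -36(y² + 4y) = -1260
Complete the square: 13(x + 12)² -36(y + 2)² = -1260 + 1872 - 144 = 468
Dividing both sides by 468: (x + 12)²/36 - (y + 2)²/13 = 1
Hyperbola, center (-12, -2), transverse axis horizontal; a² = 36, b² = 13.
c² = a² + b² = 49, so c = 7.
e = c/a = 7/6.

e = 7/6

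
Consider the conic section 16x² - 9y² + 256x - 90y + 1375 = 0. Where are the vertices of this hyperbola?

16(x² + 16x) -9(y² + 10y) = -1375
16(x + 8)² -9(y + 5)² = -1375 + 1024 - 225 = -576
Divide by -576: (y + 5)²/64 - (x + 8)²/36 = 1
Hyperbola, center (-8, -5), transverse axis vertical; a² = 64, b² = 36.
a = 8. Vertices at (h, k ± a).

(-8, -13) and (-8, 3)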